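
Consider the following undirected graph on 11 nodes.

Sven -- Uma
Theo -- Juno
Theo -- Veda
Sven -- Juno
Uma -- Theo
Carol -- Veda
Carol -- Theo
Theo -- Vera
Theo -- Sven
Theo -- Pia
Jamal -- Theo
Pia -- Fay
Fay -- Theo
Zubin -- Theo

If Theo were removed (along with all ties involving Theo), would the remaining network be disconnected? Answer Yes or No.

Yes

Removing Theo leaves {Juno, Sven, and Uma} with no path to {Carol and Veda}, so the network splits into 6 components. Theo is a cut vertex.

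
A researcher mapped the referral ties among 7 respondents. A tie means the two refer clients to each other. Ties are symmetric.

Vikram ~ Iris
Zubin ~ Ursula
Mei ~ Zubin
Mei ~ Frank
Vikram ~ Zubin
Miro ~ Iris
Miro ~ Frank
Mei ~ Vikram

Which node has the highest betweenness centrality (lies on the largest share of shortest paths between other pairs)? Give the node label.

Unnormalized betweenness of each node: Frank:2, Iris:2, Mei:4, Miro:1, Ursula:0, Vikram:4, Zubin:5.
Zubin has the largest value, 5, making it the main broker — the node through which the most shortest paths run.

Zubin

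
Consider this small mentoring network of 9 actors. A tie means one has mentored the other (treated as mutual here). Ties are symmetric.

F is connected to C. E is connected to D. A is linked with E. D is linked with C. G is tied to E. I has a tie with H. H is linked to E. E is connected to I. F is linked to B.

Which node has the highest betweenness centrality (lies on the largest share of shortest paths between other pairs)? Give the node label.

E

Unnormalized betweenness of each node: A:0, B:0, C:12, D:15, E:21, F:7, G:0, H:0, I:0.
E has the largest value, 21, making it the main broker — the node through which the most shortest paths run.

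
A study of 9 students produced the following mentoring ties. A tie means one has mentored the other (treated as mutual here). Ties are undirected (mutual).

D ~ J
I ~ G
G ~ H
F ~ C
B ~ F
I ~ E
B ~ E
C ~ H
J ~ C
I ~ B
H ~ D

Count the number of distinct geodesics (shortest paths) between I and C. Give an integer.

2

The shortest distance is 3. The length-3 paths are: I–G–H–C; I–B–F–C.
That gives 2 distinct shortest paths.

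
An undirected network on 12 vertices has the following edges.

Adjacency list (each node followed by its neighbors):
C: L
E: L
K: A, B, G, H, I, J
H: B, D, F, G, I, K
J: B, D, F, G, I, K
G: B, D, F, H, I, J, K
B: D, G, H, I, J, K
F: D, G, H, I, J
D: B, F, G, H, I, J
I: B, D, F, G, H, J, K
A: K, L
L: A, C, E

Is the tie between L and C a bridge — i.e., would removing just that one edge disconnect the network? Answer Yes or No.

Without the L–C edge there is no alternate route between L and C, so the network disconnects. It is a bridge.

Yes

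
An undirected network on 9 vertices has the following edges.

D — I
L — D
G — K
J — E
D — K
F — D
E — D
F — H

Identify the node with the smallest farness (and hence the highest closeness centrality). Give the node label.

Farness (sum of distances to all others) for each node — D:11, E:16, F:16, G:23, H:23, I:18, J:23, K:16, L:18.
The smallest farness is 11, for D, so D has the highest closeness.

D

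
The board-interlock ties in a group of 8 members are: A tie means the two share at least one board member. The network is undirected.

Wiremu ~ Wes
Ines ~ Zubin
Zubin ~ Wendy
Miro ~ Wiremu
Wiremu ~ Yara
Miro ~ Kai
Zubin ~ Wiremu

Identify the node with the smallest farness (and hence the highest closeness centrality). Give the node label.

Wiremu

Farness (sum of distances to all others) for each node — Ines:18, Kai:20, Miro:14, Wendy:18, Wes:16, Wiremu:10, Yara:16, Zubin:12.
The smallest farness is 10, for Wiremu, so Wiremu has the highest closeness.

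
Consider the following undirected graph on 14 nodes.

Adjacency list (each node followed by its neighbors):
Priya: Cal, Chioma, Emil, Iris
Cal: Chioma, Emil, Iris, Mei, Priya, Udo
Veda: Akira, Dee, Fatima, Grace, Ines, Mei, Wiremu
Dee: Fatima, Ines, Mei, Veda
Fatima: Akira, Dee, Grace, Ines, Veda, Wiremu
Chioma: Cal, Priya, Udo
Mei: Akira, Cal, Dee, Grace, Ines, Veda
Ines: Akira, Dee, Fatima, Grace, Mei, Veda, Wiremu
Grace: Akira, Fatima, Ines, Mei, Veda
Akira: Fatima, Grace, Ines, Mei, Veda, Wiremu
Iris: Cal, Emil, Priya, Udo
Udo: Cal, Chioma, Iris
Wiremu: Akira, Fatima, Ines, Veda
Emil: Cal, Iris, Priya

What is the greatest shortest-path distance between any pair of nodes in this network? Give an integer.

4

Eccentricity of each node (its greatest distance to any other): Akira:3, Cal:3, Chioma:4, Dee:3, Emil:4, Fatima:4, Grace:3, Ines:3, Iris:4, Mei:2, Priya:4, Udo:4, Veda:3, Wiremu:4.
The maximum eccentricity is 4, realized for instance by the pair Wiremu–Iris via Wiremu – Veda – Mei – Cal – Iris. So the diameter is 4.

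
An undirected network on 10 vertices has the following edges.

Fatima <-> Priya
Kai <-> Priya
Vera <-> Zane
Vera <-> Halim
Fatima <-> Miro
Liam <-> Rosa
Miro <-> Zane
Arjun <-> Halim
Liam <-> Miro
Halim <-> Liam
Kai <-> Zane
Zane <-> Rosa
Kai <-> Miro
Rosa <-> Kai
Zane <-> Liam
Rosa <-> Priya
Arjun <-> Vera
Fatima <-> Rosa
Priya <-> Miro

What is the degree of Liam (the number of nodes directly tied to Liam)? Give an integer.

Liam is directly tied to Halim, Miro, Rosa, and Zane. That is 4 neighbors, so the degree of Liam is 4.

4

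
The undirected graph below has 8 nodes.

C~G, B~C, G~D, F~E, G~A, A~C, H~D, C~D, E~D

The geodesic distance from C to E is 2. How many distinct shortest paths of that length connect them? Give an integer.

The shortest distance is 2, and the only length-2 path is C–D–E. So there is exactly 1 shortest path.

1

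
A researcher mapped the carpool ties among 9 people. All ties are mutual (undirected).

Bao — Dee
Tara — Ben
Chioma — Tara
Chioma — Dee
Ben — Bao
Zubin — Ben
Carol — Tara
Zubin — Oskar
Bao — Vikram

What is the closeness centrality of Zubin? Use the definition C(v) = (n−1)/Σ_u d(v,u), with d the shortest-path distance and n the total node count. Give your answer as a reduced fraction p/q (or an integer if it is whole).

4/9

Distances from Zubin: Bao:2, Ben:1, Carol:3, Chioma:3, Dee:3, Oskar:1, Tara:2, Vikram:3. Sum = 18.
n = 9, so closeness = 8/18 = 4/9.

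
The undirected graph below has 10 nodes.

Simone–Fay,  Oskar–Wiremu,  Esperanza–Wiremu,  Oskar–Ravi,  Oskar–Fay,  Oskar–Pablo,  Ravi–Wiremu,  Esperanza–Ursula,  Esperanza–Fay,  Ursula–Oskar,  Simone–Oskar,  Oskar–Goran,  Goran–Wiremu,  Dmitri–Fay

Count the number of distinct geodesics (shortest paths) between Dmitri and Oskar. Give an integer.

The shortest distance is 2, and the only length-2 path is Dmitri–Fay–Oskar. So there is exactly 1 shortest path.

1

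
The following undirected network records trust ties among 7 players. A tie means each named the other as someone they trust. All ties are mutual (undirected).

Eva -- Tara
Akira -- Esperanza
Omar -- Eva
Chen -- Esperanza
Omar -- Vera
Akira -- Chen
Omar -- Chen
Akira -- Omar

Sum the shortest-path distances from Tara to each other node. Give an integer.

Distances from Tara: Akira:3, Chen:3, Esperanza:4, Eva:1, Omar:2, Vera:3.
Sum = 3 + 3 + 4 + 1 + 2 + 3 = 16.

16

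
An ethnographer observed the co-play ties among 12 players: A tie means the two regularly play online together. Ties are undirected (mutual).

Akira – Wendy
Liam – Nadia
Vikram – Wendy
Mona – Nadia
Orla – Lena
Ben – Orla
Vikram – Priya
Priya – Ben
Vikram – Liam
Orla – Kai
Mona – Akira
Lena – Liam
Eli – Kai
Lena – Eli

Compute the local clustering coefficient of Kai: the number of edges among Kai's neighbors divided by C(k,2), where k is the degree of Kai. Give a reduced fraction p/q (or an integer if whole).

0

Kai's neighbors: Eli and Orla (k = 2).
Possible neighbor pairs: C(2,2) = 1. Edges among them: none → e = 0.
Clustering(Kai) = 0/1.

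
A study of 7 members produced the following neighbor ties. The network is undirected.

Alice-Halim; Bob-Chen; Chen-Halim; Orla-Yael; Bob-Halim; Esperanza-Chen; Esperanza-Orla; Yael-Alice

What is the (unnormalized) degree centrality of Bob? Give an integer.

2

Bob is directly tied to Chen and Halim. That is 2 neighbors, so the degree of Bob is 2.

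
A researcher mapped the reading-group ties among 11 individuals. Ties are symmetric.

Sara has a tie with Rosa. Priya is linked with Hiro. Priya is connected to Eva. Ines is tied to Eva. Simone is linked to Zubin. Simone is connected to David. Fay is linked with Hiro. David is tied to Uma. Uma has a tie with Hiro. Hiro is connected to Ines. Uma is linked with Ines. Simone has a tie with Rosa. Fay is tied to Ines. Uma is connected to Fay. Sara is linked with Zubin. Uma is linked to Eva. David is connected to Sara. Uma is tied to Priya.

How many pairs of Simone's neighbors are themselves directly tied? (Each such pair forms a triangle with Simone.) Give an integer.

0

Simone's neighbors are David, Rosa, and Zubin, but none of them are tied to each other, so no triangle contains Simone.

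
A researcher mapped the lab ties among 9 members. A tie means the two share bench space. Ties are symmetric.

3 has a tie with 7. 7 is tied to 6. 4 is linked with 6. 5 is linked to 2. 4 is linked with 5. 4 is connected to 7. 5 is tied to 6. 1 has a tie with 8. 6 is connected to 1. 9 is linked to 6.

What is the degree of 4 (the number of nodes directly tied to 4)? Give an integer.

4 is directly tied to 5, 6, and 7. That is 3 neighbors, so the degree of 4 is 3.

3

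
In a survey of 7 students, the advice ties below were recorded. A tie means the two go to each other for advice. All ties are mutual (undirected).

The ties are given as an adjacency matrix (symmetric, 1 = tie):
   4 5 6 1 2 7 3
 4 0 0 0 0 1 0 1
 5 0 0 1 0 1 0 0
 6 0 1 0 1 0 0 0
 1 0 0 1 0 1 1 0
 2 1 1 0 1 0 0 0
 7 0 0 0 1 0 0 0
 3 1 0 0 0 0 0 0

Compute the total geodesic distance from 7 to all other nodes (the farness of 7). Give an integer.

Distances from 7: 1:1, 2:2, 3:4, 4:3, 5:3, 6:2.
Sum = 1 + 2 + 4 + 3 + 3 + 2 = 15.

15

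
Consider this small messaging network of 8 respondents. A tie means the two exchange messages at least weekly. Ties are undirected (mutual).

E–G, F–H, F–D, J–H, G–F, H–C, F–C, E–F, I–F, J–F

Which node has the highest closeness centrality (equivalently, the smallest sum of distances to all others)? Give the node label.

F

Farness (sum of distances to all others) for each node — C:12, D:13, E:12, F:7, G:12, H:11, I:13, J:12.
The smallest farness is 7, for F, so F has the highest closeness.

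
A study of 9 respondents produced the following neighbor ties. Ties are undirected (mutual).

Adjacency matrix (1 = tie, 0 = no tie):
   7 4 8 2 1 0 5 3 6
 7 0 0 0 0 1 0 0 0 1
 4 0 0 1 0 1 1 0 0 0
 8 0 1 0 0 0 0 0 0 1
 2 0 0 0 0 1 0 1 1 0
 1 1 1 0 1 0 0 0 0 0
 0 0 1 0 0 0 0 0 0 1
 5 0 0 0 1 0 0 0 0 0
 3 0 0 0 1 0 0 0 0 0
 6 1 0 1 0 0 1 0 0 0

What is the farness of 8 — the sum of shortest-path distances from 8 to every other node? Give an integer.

19

Distances from 8: 0:2, 1:2, 2:3, 3:4, 4:1, 5:4, 6:1, 7:2.
Sum = 2 + 2 + 3 + 4 + 1 + 4 + 1 + 2 = 19.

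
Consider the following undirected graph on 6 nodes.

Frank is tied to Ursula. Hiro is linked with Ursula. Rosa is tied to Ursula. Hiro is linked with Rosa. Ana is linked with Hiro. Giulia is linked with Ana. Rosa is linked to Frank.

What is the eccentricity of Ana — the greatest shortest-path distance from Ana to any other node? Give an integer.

3

Distances from Ana: Frank:3, Giulia:1, Hiro:1, Rosa:2, Ursula:2.
The largest is 3 (to Frank), so the eccentricity of Ana is 3.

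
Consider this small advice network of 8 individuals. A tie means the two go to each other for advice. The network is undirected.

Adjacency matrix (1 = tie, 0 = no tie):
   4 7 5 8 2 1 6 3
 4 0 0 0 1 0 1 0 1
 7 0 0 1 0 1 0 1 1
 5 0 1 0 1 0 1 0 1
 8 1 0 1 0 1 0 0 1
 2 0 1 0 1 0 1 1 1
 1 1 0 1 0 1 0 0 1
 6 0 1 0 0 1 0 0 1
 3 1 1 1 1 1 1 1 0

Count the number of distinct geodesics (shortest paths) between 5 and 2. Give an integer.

4

The shortest distance is 2. The length-2 paths are: 5–7–2; 5–8–2; 5–1–2; 5–3–2.
That gives 4 distinct shortest paths.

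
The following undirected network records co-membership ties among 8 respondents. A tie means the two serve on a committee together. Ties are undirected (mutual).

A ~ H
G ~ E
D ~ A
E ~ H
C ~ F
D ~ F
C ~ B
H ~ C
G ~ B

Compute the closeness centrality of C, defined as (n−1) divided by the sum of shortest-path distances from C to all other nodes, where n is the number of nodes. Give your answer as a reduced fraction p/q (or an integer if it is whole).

Distances from C: A:2, B:1, D:2, E:2, F:1, G:2, H:1. Sum = 11.
n = 8, so closeness = 7/11.

7/11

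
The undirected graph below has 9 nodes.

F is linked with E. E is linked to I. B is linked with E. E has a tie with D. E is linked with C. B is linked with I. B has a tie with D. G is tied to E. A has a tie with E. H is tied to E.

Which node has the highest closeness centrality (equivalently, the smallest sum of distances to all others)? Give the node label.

E

Farness (sum of distances to all others) for each node — A:15, B:13, C:15, D:14, E:8, F:15, G:15, H:15, I:14.
The smallest farness is 8, for E, so E has the highest closeness.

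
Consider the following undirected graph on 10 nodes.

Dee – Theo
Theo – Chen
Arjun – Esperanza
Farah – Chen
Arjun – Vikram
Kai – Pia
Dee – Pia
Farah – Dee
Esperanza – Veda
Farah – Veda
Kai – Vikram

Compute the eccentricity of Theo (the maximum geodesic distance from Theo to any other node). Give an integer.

5

Distances from Theo: Arjun:5, Chen:1, Dee:1, Esperanza:4, Farah:2, Kai:3, Pia:2, Veda:3, Vikram:4.
The largest is 5 (to Arjun), so the eccentricity of Theo is 5.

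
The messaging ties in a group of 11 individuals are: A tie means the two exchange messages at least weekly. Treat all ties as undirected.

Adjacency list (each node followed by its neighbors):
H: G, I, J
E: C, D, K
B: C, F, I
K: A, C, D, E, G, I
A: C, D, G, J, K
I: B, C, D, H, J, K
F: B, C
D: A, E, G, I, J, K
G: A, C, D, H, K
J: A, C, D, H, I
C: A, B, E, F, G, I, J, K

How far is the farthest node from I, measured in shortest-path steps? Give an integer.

Distances from I: A:2, B:1, C:1, D:1, E:2, F:2, G:2, H:1, J:1, K:1.
The largest is 2 (to E, G, A, and F), so the eccentricity of I is 2.

2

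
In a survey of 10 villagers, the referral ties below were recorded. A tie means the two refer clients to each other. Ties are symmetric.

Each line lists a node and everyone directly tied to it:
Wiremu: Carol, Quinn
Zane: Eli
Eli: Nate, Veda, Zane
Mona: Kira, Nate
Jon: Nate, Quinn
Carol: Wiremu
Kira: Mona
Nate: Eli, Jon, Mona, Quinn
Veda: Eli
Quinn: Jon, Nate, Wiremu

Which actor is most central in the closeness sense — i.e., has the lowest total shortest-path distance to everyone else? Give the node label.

Farness (sum of distances to all others) for each node — Carol:32, Eli:19, Jon:20, Kira:29, Mona:21, Nate:15, Quinn:18, Veda:27, Wiremu:24, Zane:27.
The smallest farness is 15, for Nate, so Nate has the highest closeness.

Nate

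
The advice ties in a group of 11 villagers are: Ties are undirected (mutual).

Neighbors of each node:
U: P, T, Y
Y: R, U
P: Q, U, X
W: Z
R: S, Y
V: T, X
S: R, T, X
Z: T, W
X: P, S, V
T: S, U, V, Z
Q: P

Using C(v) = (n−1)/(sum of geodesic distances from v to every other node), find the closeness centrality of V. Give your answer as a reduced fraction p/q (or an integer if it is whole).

Distances from V: P:2, Q:3, R:3, S:2, T:1, U:2, W:3, X:1, Y:3, Z:2. Sum = 22.
n = 11, so closeness = 10/22 = 5/11.

5/11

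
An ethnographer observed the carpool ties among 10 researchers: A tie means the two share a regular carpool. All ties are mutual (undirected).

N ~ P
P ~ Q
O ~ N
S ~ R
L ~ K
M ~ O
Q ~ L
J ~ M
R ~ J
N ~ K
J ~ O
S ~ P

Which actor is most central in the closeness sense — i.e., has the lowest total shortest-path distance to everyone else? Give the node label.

Farness (sum of distances to all others) for each node — J:21, K:21, L:24, M:23, N:16, O:18, P:17, Q:22, R:22, S:20.
The smallest farness is 16, for N, so N has the highest closeness.

N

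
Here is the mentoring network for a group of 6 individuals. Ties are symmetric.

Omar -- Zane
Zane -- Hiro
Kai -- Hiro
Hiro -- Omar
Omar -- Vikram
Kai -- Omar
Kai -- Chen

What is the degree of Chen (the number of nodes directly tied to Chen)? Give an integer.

1

Chen is directly tied to Kai. That is 1 neighbor, so the degree of Chen is 1.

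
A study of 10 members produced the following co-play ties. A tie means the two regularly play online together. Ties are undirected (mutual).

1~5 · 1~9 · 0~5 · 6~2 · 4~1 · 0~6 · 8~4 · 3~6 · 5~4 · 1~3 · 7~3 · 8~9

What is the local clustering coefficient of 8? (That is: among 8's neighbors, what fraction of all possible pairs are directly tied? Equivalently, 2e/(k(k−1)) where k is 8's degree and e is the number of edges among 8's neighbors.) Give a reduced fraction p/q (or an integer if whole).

0

8's neighbors: 4 and 9 (k = 2).
Possible neighbor pairs: C(2,2) = 1. Edges among them: none → e = 0.
Clustering(8) = 0/1.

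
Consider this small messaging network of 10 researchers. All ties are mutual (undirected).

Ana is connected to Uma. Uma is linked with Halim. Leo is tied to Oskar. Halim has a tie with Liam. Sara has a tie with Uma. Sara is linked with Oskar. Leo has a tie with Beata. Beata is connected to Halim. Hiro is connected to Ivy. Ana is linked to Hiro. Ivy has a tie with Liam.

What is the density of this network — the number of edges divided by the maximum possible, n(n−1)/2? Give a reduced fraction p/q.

11/45

There are 11 edges and 10 nodes, so the maximum possible is C(10,2) = 45.
Density = 11/45.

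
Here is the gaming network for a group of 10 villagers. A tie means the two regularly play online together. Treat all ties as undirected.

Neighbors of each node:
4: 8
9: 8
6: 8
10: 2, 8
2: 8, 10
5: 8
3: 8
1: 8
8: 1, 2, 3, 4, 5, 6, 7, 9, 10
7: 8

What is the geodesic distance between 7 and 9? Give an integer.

One shortest route is 7 – 8 – 9, which uses 2 edges, and 7 and 9 are not directly tied, so nothing shorter exists. So d(7,9) = 2.

2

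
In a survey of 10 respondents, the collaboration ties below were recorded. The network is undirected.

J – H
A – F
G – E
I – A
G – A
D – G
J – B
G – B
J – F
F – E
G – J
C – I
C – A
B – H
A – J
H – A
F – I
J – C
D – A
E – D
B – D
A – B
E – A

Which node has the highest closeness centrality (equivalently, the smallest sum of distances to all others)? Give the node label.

A

Farness (sum of distances to all others) for each node — A:9, B:13, C:15, D:14, E:14, F:14, G:13, H:15, I:15, J:12.
The smallest farness is 9, for A, so A has the highest closeness.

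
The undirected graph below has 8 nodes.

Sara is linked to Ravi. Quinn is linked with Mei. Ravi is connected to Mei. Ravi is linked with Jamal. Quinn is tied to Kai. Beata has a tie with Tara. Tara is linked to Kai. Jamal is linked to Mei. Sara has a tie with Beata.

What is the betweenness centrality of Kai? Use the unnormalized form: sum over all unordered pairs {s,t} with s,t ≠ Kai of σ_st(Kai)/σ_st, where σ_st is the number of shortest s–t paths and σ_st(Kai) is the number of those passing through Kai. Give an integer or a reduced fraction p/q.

Pairs whose geodesics pass through Kai — Tara–Quinn: 1; Tara–Mei: 1; Tara–Jamal: 1/2; Quinn–Beata: 1.
All other pairs contribute 0.
Summing the contributions gives betweenness(Kai) = 7/2.

7/2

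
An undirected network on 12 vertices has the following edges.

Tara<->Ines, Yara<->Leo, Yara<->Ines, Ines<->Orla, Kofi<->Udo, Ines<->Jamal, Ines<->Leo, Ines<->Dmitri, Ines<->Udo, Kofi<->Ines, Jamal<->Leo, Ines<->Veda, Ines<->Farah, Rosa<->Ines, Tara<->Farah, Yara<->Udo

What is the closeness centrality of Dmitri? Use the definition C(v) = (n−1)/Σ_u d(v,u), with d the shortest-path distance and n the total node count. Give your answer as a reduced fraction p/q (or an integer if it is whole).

Distances from Dmitri: Farah:2, Ines:1, Jamal:2, Kofi:2, Leo:2, Orla:2, Rosa:2, Tara:2, Udo:2, Veda:2, Yara:2. Sum = 21.
n = 12, so closeness = 11/21.

11/21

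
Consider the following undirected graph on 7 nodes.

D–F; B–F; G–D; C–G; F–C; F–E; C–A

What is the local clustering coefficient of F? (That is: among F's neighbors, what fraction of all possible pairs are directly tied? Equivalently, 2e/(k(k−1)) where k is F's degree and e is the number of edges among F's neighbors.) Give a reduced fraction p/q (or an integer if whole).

F's neighbors: B, C, D, and E (k = 4).
Possible neighbor pairs: C(4,2) = 6. Edges among them: none → e = 0.
Clustering(F) = 0/6 = 0.

0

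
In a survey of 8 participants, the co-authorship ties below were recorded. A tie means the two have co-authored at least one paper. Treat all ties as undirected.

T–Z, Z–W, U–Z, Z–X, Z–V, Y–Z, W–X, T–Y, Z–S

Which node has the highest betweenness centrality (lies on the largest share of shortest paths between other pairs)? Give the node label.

Unnormalized betweenness of each node: S:0, T:0, U:0, V:0, W:0, X:0, Y:0, Z:19.
Z has the largest value, 19, making it the main broker — the node through which the most shortest paths run.

Z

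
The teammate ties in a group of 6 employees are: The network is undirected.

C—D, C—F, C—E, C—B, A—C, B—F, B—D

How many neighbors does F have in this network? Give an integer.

F is directly tied to B and C. That is 2 neighbors, so the degree of F is 2.

2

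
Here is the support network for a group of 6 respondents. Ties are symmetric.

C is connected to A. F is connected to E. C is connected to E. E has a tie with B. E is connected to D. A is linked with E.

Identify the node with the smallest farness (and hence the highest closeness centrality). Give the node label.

Farness (sum of distances to all others) for each node — A:8, B:9, C:8, D:9, E:5, F:9.
The smallest farness is 5, for E, so E has the highest closeness.

E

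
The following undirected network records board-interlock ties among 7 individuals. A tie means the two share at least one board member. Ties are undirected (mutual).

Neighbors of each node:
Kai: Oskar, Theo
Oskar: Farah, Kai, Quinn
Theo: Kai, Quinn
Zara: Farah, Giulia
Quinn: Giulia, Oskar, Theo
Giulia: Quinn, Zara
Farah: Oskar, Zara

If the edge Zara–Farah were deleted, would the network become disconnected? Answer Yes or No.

Even without that edge, Zara still reaches Farah via Zara – Giulia – Quinn – Oskar – Farah, so the network stays connected. Not a bridge.

No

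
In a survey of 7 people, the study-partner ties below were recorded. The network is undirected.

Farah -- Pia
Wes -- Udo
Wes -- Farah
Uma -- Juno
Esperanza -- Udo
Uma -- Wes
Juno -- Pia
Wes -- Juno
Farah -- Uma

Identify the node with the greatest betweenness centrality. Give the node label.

Unnormalized betweenness of each node: Esperanza:0, Farah:2, Juno:2, Pia:1/3, Udo:5, Uma:1/3, Wes:25/3.
Wes has the largest value, 25/3, making it the main broker — the node through which the most shortest paths run.

Wes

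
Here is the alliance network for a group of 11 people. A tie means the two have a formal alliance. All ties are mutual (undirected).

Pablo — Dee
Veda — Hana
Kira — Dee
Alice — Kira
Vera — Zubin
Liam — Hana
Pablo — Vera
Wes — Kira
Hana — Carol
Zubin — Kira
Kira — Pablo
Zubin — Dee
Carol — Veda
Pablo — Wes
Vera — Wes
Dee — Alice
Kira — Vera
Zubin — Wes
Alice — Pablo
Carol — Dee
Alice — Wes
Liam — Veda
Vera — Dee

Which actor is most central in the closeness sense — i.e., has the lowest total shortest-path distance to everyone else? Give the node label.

Dee

Farness (sum of distances to all others) for each node — Alice:20, Carol:18, Dee:15, Hana:24, Kira:18, Liam:32, Pablo:19, Veda:24, Vera:19, Wes:23, Zubin:20.
The smallest farness is 15, for Dee, so Dee has the highest closeness.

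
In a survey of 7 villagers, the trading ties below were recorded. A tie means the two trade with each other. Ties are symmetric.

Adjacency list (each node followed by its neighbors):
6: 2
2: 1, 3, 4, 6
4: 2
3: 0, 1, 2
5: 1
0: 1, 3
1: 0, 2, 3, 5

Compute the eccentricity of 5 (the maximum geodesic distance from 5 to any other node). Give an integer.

Distances from 5: 0:2, 1:1, 2:2, 3:2, 4:3, 6:3.
The largest is 3 (to 6 and 4), so the eccentricity of 5 is 3.

3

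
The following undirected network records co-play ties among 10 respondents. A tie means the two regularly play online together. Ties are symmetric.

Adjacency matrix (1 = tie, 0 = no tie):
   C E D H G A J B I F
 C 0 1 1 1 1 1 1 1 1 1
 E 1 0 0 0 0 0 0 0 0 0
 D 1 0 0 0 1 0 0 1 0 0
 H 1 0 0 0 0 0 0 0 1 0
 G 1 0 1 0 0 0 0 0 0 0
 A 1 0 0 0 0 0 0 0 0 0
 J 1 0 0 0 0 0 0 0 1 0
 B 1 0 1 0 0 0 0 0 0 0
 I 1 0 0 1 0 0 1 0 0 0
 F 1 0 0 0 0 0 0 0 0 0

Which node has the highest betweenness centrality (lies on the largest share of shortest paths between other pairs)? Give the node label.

Unnormalized betweenness of each node: A:0, B:0, C:31, D:1/2, E:0, F:0, G:0, H:0, I:1/2, J:0.
C has the largest value, 31, making it the main broker — the node through which the most shortest paths run.

C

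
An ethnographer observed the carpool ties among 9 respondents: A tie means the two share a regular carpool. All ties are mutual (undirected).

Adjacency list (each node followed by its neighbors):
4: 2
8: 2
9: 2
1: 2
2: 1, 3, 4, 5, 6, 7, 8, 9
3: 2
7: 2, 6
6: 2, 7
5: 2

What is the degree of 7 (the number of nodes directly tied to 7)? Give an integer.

2

7 is directly tied to 2 and 6. That is 2 neighbors, so the degree of 7 is 2.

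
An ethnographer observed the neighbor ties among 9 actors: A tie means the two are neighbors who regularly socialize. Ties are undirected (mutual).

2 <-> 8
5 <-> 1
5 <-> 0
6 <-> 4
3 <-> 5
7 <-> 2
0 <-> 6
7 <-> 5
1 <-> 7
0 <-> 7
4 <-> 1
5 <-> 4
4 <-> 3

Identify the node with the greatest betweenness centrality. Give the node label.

7

Unnormalized betweenness of each node: 0:7/2, 1:3/2, 2:7, 3:0, 4:3, 5:7, 6:1/2, 7:25/2, 8:0.
7 has the largest value, 25/2, making it the main broker — the node through which the most shortest paths run.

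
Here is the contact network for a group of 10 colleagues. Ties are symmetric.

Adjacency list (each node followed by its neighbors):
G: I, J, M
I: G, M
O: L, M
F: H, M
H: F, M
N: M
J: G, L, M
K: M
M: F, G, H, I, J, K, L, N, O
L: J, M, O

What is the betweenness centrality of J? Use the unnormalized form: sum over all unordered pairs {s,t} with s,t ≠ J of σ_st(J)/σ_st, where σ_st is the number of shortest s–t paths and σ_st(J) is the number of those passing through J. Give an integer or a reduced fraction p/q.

1/2

Pairs whose geodesics pass through J — G–L: 1/2.
All other pairs contribute 0.
Summing the contributions gives betweenness(J) = 1/2.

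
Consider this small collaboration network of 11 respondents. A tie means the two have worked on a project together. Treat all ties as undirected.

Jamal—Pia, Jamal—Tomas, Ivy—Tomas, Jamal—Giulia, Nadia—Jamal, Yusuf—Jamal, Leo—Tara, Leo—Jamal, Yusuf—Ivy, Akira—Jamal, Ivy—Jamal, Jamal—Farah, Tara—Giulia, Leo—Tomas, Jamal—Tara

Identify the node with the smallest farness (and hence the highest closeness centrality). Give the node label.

Farness (sum of distances to all others) for each node — Akira:19, Farah:19, Giulia:18, Ivy:17, Jamal:10, Leo:17, Nadia:19, Pia:19, Tara:17, Tomas:17, Yusuf:18.
The smallest farness is 10, for Jamal, so Jamal has the highest closeness.

Jamal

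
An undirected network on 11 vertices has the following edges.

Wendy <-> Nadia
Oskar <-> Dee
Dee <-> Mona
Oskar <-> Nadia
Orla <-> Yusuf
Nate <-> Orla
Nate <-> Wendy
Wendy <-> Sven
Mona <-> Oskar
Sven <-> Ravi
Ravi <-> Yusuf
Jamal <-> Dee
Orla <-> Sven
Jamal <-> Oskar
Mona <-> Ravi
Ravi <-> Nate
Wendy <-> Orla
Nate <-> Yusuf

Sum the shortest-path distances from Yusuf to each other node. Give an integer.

Distances from Yusuf: Dee:3, Jamal:4, Mona:2, Nadia:3, Nate:1, Orla:1, Oskar:3, Ravi:1, Sven:2, Wendy:2.
Sum = 3 + 4 + 2 + 3 + 1 + 1 + 3 + 1 + 2 + 2 = 22.

22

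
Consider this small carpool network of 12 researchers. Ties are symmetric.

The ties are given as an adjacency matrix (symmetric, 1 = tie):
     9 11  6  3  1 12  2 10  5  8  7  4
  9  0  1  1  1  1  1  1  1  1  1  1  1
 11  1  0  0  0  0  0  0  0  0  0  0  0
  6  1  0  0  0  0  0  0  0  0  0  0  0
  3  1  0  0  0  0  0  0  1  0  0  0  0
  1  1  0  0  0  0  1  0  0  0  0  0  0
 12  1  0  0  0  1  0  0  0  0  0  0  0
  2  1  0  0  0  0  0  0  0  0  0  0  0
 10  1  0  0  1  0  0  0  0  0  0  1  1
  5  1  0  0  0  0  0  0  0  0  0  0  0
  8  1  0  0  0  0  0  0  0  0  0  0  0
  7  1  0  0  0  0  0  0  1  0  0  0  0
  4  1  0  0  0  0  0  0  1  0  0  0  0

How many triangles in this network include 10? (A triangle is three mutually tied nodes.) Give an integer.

10's neighbors: 3, 4, 7, and 9.
Neighbor pairs that are themselves tied: 10–3–9; 10–4–9; 10–7–9. Each forms one triangle with 10, for 3 in total.

3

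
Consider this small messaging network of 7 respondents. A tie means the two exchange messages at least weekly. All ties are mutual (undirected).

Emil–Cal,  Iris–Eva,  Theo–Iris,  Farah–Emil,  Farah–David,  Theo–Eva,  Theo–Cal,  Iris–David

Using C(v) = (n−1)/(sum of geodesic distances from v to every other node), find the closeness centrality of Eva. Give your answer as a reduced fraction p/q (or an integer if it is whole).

1/2

Distances from Eva: Cal:2, David:2, Emil:3, Farah:3, Iris:1, Theo:1. Sum = 12.
n = 7, so closeness = 6/12 = 1/2.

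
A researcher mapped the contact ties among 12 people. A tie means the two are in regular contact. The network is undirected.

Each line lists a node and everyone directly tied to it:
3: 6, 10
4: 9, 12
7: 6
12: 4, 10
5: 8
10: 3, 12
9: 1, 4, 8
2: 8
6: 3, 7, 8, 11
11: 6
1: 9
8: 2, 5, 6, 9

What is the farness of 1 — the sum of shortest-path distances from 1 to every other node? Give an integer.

33

Distances from 1: 2:3, 3:4, 4:2, 5:3, 6:3, 7:4, 8:2, 9:1, 10:4, 11:4, 12:3.
Sum = 3 + 4 + 2 + 3 + 3 + 4 + 2 + 1 + 4 + 4 + 3 = 33.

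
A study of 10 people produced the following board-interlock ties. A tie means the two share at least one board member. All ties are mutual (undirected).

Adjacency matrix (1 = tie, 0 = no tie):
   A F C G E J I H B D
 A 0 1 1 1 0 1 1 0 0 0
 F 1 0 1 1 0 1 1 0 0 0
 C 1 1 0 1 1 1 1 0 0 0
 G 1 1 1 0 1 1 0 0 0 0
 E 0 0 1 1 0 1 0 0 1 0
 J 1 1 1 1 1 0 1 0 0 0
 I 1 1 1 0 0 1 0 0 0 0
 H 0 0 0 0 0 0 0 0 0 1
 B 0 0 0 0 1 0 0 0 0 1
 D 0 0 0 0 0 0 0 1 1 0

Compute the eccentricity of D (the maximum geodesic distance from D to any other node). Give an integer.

Distances from D: A:4, B:1, C:3, E:2, F:4, G:3, H:1, I:4, J:3.
The largest is 4 (to A, F, and I), so the eccentricity of D is 4.

4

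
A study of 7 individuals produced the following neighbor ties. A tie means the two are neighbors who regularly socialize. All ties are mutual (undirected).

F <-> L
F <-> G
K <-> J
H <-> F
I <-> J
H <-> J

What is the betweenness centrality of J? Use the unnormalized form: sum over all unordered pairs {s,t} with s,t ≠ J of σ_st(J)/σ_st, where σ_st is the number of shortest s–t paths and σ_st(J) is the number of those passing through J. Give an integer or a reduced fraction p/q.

9

Pairs whose geodesics pass through J — L–I: 1; L–K: 1; I–F: 1; I–H: 1; I–K: 1; I–G: 1; F–K: 1; H–K: 1; K–G: 1.
All other pairs contribute 0.
Summing the contributions gives betweenness(J) = 9.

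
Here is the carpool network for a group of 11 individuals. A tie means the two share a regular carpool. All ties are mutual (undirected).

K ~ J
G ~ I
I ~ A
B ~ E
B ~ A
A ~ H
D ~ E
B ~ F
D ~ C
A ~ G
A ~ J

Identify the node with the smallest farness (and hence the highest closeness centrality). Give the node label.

A

Farness (sum of distances to all others) for each node — A:18, B:19, C:40, D:31, E:24, F:28, G:26, H:27, I:26, J:25, K:34.
The smallest farness is 18, for A, so A has the highest closeness.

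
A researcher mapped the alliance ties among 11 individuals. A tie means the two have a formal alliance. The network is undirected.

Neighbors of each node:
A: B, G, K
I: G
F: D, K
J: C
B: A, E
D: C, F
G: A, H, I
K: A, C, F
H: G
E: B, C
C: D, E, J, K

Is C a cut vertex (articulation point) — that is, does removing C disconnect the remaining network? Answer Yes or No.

Removing C leaves {A, B, D, E, F, G, H, I, and K} with no path to {J}, so the network splits into 2 components. C is a cut vertex.

Yes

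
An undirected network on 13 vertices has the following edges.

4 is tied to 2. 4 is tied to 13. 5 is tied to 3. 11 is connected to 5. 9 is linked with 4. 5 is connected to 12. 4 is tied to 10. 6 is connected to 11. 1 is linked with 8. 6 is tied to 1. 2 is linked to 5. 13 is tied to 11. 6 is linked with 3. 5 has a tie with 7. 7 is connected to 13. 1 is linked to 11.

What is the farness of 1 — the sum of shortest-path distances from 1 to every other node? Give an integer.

29

Distances from 1: 2:3, 3:2, 4:3, 5:2, 6:1, 7:3, 8:1, 9:4, 10:4, 11:1, 12:3, 13:2.
Sum = 3 + 2 + 3 + 2 + 1 + 3 + 1 + 4 + 4 + 1 + 3 + 2 = 29.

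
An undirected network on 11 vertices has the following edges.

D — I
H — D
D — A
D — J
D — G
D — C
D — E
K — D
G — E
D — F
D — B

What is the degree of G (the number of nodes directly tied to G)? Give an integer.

G is directly tied to D and E. That is 2 neighbors, so the degree of G is 2.

2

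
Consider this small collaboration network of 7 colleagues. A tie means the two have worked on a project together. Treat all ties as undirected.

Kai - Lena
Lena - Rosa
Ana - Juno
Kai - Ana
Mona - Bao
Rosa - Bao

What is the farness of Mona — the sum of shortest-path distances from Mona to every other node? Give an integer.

21

Distances from Mona: Ana:5, Bao:1, Juno:6, Kai:4, Lena:3, Rosa:2.
Sum = 5 + 1 + 6 + 4 + 3 + 2 = 21.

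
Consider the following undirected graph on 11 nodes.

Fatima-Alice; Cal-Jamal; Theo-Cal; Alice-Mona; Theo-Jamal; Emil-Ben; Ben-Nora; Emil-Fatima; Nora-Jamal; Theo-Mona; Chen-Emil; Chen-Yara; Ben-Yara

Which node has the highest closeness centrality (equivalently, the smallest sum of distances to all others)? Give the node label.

Farness (sum of distances to all others) for each node — Alice:26, Ben:22, Cal:29, Chen:30, Emil:23, Fatima:25, Jamal:24, Mona:27, Nora:23, Theo:26, Yara:29.
The smallest farness is 22, for Ben, so Ben has the highest closeness.

Ben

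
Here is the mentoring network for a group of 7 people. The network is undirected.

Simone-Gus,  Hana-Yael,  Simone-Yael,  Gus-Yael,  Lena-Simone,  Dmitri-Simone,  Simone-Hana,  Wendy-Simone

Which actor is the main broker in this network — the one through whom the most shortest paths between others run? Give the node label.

Unnormalized betweenness of each node: Dmitri:0, Gus:0, Hana:0, Lena:0, Simone:25/2, Wendy:0, Yael:1/2.
Simone has the largest value, 25/2, making it the main broker — the node through which the most shortest paths run.

Simone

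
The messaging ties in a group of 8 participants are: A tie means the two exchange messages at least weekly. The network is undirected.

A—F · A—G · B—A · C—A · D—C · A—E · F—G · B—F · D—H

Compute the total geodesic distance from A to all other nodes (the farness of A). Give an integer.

Distances from A: B:1, C:1, D:2, E:1, F:1, G:1, H:3.
Sum = 1 + 1 + 2 + 1 + 1 + 1 + 3 = 10.

10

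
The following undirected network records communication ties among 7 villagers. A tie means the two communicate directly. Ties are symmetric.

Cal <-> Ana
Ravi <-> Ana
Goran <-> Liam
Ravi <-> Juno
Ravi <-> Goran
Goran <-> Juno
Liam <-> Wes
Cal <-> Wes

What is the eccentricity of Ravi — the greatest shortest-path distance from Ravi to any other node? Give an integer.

3

Distances from Ravi: Ana:1, Cal:2, Goran:1, Juno:1, Liam:2, Wes:3.
The largest is 3 (to Wes), so the eccentricity of Ravi is 3.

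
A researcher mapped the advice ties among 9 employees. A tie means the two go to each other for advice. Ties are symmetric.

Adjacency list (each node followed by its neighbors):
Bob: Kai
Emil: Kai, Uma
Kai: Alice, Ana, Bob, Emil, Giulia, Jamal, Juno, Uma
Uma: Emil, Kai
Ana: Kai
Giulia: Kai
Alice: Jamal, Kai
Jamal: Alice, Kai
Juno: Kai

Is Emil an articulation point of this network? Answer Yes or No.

No

Even without Emil, every remaining node can still reach every other (the residual graph is connected), so Emil is not a cut vertex.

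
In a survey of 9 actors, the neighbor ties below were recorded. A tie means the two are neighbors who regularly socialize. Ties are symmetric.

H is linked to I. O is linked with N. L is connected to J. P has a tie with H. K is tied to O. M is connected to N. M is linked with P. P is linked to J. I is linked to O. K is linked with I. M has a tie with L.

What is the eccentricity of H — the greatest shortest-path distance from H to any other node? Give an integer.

Distances from H: I:1, J:2, K:2, L:3, M:2, N:3, O:2, P:1.
The largest is 3 (to N and L), so the eccentricity of H is 3.

3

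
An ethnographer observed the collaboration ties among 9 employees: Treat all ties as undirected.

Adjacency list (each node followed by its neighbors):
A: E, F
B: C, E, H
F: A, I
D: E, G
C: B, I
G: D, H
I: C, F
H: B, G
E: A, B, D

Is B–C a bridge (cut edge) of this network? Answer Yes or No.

No

Even without that edge, B still reaches C via B – E – A – F – I – C, so the network stays connected. Not a bridge.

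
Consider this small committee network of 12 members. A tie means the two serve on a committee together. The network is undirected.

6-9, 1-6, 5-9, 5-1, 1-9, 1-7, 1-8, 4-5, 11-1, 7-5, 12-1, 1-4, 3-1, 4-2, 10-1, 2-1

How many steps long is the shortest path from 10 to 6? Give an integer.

2

One shortest route is 10 – 1 – 6, which uses 2 edges, and 10 and 6 are not directly tied, so nothing shorter exists. So d(10,6) = 2.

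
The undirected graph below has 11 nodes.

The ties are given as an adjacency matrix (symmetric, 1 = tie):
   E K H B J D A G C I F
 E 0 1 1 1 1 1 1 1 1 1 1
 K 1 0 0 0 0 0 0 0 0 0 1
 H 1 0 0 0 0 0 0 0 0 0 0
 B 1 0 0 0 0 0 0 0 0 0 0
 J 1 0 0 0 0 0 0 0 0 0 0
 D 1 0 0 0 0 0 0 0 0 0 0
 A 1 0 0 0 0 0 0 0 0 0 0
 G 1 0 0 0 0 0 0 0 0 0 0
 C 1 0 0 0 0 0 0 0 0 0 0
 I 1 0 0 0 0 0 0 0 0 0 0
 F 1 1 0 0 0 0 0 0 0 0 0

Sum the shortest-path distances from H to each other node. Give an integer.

Distances from H: A:2, B:2, C:2, D:2, E:1, F:2, G:2, I:2, J:2, K:2.
Sum = 2 + 2 + 2 + 2 + 1 + 2 + 2 + 2 + 2 + 2 = 19.

19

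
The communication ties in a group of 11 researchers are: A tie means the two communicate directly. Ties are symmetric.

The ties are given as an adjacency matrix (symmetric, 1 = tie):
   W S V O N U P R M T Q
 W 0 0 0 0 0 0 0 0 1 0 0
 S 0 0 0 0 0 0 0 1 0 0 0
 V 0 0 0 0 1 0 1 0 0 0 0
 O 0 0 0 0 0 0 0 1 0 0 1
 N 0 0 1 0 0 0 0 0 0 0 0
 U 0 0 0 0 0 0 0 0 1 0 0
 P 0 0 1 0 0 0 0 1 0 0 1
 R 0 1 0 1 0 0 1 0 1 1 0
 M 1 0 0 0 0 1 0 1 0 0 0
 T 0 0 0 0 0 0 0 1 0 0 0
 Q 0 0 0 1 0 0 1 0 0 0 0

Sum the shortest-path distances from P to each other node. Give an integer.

19

Distances from P: M:2, N:2, O:2, Q:1, R:1, S:2, T:2, U:3, V:1, W:3.
Sum = 2 + 2 + 2 + 1 + 1 + 2 + 2 + 3 + 1 + 3 = 19.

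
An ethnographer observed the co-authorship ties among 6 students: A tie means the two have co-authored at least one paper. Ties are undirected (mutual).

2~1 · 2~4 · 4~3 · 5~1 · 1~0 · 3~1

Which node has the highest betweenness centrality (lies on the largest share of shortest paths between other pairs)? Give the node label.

Unnormalized betweenness of each node: 0:0, 1:15/2, 2:3/2, 3:3/2, 4:1/2, 5:0.
1 has the largest value, 15/2, making it the main broker — the node through which the most shortest paths run.

1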